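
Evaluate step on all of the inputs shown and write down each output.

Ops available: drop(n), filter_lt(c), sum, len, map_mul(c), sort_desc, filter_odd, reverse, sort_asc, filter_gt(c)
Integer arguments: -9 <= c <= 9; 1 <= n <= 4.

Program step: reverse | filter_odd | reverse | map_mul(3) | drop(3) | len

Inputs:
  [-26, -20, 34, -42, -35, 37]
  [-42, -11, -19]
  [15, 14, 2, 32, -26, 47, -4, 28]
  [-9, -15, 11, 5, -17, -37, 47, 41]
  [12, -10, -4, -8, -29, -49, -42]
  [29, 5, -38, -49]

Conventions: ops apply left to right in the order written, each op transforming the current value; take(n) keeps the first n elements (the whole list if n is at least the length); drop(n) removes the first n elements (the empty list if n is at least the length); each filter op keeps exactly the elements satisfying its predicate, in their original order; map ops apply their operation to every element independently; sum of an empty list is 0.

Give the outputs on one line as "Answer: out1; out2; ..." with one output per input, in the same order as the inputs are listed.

0; 0; 0; 5; 0; 0

Execution, op by op:
  [-26, -20, 34, -42, -35, 37] -> [37, -35, -42, 34, -20, -26] -> [37, -35] -> [-35, 37] -> [-105, 111] -> [] -> 0
  [-42, -11, -19] -> [-19, -11, -42] -> [-19, -11] -> [-11, -19] -> [-33, -57] -> [] -> 0
  [15, 14, 2, 32, -26, 47, -4, 28] -> [28, -4, 47, -26, 32, 2, 14, 15] -> [47, 15] -> [15, 47] -> [45, 141] -> [] -> 0
  [-9, -15, 11, 5, -17, -37, 47, 41] -> [41, 47, -37, -17, 5, 11, -15, -9] -> [41, 47, -37, -17, 5, 11, -15, -9] -> [-9, -15, 11, 5, -17, -37, 47, 41] -> [-27, -45, 33, 15, -51, -111, 141, 123] -> [15, -51, -111, 141, 123] -> 5
  [12, -10, -4, -8, -29, -49, -42] -> [-42, -49, -29, -8, -4, -10, 12] -> [-49, -29] -> [-29, -49] -> [-87, -147] -> [] -> 0
  [29, 5, -38, -49] -> [-49, -38, 5, 29] -> [-49, 5, 29] -> [29, 5, -49] -> [87, 15, -147] -> [] -> 0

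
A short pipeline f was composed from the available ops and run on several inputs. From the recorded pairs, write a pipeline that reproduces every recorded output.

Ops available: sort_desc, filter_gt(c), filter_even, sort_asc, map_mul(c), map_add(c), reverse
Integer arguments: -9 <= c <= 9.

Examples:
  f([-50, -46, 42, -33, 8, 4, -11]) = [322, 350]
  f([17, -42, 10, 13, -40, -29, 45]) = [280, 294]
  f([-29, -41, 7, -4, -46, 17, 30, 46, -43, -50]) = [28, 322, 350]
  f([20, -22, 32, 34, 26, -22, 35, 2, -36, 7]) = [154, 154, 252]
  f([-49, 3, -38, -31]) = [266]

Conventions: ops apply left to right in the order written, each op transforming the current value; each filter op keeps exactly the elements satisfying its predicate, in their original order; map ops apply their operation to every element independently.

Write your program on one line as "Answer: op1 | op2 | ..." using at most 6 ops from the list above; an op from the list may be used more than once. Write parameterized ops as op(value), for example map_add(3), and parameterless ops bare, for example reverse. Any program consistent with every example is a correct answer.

reverse | map_mul(-7) | sort_desc | filter_gt(-1) | filter_even | reverse

Check, running the answer program on each example:
  [-50, -46, 42, -33, 8, 4, -11] -> [-11, 4, 8, -33, 42, -46, -50] -> [77, -28, -56, 231, -294, 322, 350] -> [350, 322, 231, 77, -28, -56, -294] -> [350, 322, 231, 77] -> [350, 322] -> [322, 350]
  [17, -42, 10, 13, -40, -29, 45] -> [45, -29, -40, 13, 10, -42, 17] -> [-315, 203, 280, -91, -70, 294, -119] -> [294, 280, 203, -70, -91, -119, -315] -> [294, 280, 203] -> [294, 280] -> [280, 294]
  [-29, -41, 7, -4, -46, 17, 30, 46, -43, -50] -> [-50, -43, 46, 30, 17, -46, -4, 7, -41, -29] -> [350, 301, -322, -210, -119, 322, 28, -49, 287, 203] -> [350, 322, 301, 287, 203, 28, -49, -119, -210, -322] -> [350, 322, 301, 287, 203, 28] -> [350, 322, 28] -> [28, 322, 350]
  [20, -22, 32, 34, 26, -22, 35, 2, -36, 7] -> [7, -36, 2, 35, -22, 26, 34, 32, -22, 20] -> [-49, 252, -14, -245, 154, -182, -238, -224, 154, -140] -> [252, 154, 154, -14, -49, -140, -182, -224, -238, -245] -> [252, 154, 154] -> [252, 154, 154] -> [154, 154, 252]
  [-49, 3, -38, -31] -> [-31, -38, 3, -49] -> [217, 266, -21, 343] -> [343, 266, 217, -21] -> [343, 266, 217] -> [266] -> [266]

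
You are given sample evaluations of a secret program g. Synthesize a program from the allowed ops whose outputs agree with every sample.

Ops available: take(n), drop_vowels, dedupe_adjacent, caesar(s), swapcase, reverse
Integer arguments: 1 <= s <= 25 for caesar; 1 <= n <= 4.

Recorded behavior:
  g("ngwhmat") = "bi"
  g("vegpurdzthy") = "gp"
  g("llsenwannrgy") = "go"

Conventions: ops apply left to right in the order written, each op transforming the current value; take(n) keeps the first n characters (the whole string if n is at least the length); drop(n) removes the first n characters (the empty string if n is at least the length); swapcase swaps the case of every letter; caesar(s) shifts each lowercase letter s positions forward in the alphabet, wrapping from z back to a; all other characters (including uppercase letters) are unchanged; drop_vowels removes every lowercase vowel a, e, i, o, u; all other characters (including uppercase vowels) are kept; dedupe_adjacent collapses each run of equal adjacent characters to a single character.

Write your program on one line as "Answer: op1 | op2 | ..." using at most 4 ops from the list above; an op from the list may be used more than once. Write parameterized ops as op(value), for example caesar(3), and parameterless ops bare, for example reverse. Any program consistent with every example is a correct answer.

caesar(8) | reverse | take(2)

Check, running the answer program on each example:
  "ngwhmat" -> "voepuib" -> "biupeov" -> "bi"
  "vegpurdzthy" -> "dmoxczlhbpg" -> "gpbhlzcxomd" -> "gp"
  "llsenwannrgy" -> "ttamveivvzog" -> "gozvvievmatt" -> "go"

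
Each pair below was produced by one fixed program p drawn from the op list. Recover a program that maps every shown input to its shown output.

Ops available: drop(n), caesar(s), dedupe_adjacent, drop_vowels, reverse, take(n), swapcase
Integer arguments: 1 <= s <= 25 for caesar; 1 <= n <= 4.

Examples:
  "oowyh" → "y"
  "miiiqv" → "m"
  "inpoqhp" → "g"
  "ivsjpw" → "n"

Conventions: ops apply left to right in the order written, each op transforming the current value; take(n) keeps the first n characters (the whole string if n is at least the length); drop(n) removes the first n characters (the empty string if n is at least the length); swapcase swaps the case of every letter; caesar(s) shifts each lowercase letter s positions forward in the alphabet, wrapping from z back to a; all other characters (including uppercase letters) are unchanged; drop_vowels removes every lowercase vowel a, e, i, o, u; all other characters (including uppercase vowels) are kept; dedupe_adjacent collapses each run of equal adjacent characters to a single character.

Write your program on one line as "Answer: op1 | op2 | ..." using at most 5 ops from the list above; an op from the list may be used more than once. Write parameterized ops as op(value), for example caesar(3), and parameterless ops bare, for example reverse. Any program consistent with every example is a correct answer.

reverse | dedupe_adjacent | take(1) | caesar(17)

Check, running the answer program on each example:
  "oowyh" -> "hywoo" -> "hywo" -> "h" -> "y"
  "miiiqv" -> "vqiiim" -> "vqim" -> "v" -> "m"
  "inpoqhp" -> "phqopni" -> "phqopni" -> "p" -> "g"
  "ivsjpw" -> "wpjsvi" -> "wpjsvi" -> "w" -> "n"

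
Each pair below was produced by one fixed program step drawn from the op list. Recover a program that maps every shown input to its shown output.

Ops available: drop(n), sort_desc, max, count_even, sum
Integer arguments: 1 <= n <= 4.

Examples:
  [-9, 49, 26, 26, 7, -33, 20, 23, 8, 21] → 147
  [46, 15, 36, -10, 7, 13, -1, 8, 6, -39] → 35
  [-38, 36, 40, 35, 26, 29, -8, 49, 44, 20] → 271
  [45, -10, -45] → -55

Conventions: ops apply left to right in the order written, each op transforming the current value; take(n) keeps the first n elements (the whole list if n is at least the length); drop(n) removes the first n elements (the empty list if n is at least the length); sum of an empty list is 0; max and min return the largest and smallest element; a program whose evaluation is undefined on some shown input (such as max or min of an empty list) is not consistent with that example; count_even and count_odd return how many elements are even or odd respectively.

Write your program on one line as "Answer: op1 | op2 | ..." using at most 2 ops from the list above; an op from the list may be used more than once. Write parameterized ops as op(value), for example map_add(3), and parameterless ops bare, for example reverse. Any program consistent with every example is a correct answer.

drop(1) | sum

Check, running the answer program on each example:
  [-9, 49, 26, 26, 7, -33, 20, 23, 8, 21] -> [49, 26, 26, 7, -33, 20, 23, 8, 21] -> 147
  [46, 15, 36, -10, 7, 13, -1, 8, 6, -39] -> [15, 36, -10, 7, 13, -1, 8, 6, -39] -> 35
  [-38, 36, 40, 35, 26, 29, -8, 49, 44, 20] -> [36, 40, 35, 26, 29, -8, 49, 44, 20] -> 271
  [45, -10, -45] -> [-10, -45] -> -55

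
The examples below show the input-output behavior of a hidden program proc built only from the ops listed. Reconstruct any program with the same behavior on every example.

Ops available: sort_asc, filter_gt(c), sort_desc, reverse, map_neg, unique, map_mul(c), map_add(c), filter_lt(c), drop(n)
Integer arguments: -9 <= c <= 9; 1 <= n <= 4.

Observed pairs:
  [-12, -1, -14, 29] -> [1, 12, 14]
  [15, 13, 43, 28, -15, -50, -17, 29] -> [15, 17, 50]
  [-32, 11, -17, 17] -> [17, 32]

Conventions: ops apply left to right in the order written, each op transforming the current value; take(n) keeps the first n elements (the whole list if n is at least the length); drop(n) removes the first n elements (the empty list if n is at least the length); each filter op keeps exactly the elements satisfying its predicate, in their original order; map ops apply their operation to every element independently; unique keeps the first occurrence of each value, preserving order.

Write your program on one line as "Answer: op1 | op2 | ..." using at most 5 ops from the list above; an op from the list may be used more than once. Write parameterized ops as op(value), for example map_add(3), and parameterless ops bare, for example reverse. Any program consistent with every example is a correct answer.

sort_asc | map_neg | sort_asc | filter_gt(0)

Check, running the answer program on each example:
  [-12, -1, -14, 29] -> [-14, -12, -1, 29] -> [14, 12, 1, -29] -> [-29, 1, 12, 14] -> [1, 12, 14]
  [15, 13, 43, 28, -15, -50, -17, 29] -> [-50, -17, -15, 13, 15, 28, 29, 43] -> [50, 17, 15, -13, -15, -28, -29, -43] -> [-43, -29, -28, -15, -13, 15, 17, 50] -> [15, 17, 50]
  [-32, 11, -17, 17] -> [-32, -17, 11, 17] -> [32, 17, -11, -17] -> [-17, -11, 17, 32] -> [17, 32]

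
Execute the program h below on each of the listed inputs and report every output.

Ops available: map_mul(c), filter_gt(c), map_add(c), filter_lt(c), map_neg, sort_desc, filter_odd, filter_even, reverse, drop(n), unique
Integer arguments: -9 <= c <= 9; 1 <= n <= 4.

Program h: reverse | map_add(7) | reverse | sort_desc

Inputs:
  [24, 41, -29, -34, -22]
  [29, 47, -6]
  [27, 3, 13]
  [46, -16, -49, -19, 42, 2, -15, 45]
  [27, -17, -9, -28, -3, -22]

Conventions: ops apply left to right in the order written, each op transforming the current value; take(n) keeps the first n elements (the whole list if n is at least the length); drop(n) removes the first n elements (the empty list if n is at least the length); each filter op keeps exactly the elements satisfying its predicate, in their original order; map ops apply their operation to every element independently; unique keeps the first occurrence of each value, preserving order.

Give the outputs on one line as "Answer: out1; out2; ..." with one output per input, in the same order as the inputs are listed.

Execution, op by op:
  [24, 41, -29, -34, -22] -> [-22, -34, -29, 41, 24] -> [-15, -27, -22, 48, 31] -> [31, 48, -22, -27, -15] -> [48, 31, -15, -22, -27]
  [29, 47, -6] -> [-6, 47, 29] -> [1, 54, 36] -> [36, 54, 1] -> [54, 36, 1]
  [27, 3, 13] -> [13, 3, 27] -> [20, 10, 34] -> [34, 10, 20] -> [34, 20, 10]
  [46, -16, -49, -19, 42, 2, -15, 45] -> [45, -15, 2, 42, -19, -49, -16, 46] -> [52, -8, 9, 49, -12, -42, -9, 53] -> [53, -9, -42, -12, 49, 9, -8, 52] -> [53, 52, 49, 9, -8, -9, -12, -42]
  [27, -17, -9, -28, -3, -22] -> [-22, -3, -28, -9, -17, 27] -> [-15, 4, -21, -2, -10, 34] -> [34, -10, -2, -21, 4, -15] -> [34, 4, -2, -10, -15, -21]

[48, 31, -15, -22, -27]; [54, 36, 1]; [34, 20, 10]; [53, 52, 49, 9, -8, -9, -12, -42]; [34, 4, -2, -10, -15, -21]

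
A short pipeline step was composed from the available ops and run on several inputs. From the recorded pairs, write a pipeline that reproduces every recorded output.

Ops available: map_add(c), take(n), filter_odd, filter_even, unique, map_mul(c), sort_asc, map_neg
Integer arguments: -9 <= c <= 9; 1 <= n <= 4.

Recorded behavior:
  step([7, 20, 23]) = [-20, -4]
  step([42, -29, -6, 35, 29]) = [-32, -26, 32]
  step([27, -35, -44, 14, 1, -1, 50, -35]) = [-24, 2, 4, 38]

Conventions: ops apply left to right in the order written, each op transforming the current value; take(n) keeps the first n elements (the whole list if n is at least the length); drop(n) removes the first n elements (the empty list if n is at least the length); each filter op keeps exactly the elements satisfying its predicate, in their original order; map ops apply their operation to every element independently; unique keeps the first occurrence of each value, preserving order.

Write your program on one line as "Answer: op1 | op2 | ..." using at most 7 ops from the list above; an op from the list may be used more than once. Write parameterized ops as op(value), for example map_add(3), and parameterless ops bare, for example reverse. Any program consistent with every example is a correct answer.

filter_odd | map_add(-3) | take(4) | sort_asc | map_neg | sort_asc

Check, running the answer program on each example:
  [7, 20, 23] -> [7, 23] -> [4, 20] -> [4, 20] -> [4, 20] -> [-4, -20] -> [-20, -4]
  [42, -29, -6, 35, 29] -> [-29, 35, 29] -> [-32, 32, 26] -> [-32, 32, 26] -> [-32, 26, 32] -> [32, -26, -32] -> [-32, -26, 32]
  [27, -35, -44, 14, 1, -1, 50, -35] -> [27, -35, 1, -1, -35] -> [24, -38, -2, -4, -38] -> [24, -38, -2, -4] -> [-38, -4, -2, 24] -> [38, 4, 2, -24] -> [-24, 2, 4, 38]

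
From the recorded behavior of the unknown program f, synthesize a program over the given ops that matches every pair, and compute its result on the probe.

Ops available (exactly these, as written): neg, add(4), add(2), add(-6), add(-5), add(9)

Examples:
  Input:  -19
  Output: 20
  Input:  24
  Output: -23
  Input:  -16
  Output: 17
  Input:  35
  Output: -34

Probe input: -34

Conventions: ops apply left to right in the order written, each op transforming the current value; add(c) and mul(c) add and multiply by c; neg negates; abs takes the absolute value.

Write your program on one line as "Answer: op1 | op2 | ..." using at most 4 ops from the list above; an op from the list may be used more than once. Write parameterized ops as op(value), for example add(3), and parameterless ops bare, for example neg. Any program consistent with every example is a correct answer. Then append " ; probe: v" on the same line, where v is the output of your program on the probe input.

add(-5) | add(4) | neg ; probe: 35

Check, running the answer program on each example:
  -19 -> -24 -> -20 -> 20
  24 -> 19 -> 23 -> -23
  -16 -> -21 -> -17 -> 17
  35 -> 30 -> 34 -> -34
  probe: -34 -> -39 -> -35 -> 35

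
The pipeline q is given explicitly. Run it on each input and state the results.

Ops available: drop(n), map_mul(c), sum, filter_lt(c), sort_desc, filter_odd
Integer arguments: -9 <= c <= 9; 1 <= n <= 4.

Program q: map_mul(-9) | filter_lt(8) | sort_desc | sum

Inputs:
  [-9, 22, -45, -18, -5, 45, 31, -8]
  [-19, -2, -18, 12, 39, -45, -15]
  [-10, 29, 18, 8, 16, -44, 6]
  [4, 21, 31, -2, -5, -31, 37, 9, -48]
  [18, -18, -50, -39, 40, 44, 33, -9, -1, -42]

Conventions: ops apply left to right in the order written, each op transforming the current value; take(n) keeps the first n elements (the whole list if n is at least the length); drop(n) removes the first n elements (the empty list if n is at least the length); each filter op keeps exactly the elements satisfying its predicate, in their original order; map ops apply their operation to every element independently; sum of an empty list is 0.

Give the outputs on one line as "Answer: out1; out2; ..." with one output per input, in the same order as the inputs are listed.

Execution, op by op:
  [-9, 22, -45, -18, -5, 45, 31, -8] -> [81, -198, 405, 162, 45, -405, -279, 72] -> [-198, -405, -279] -> [-198, -279, -405] -> -882
  [-19, -2, -18, 12, 39, -45, -15] -> [171, 18, 162, -108, -351, 405, 135] -> [-108, -351] -> [-108, -351] -> -459
  [-10, 29, 18, 8, 16, -44, 6] -> [90, -261, -162, -72, -144, 396, -54] -> [-261, -162, -72, -144, -54] -> [-54, -72, -144, -162, -261] -> -693
  [4, 21, 31, -2, -5, -31, 37, 9, -48] -> [-36, -189, -279, 18, 45, 279, -333, -81, 432] -> [-36, -189, -279, -333, -81] -> [-36, -81, -189, -279, -333] -> -918
  [18, -18, -50, -39, 40, 44, 33, -9, -1, -42] -> [-162, 162, 450, 351, -360, -396, -297, 81, 9, 378] -> [-162, -360, -396, -297] -> [-162, -297, -360, -396] -> -1215

-882; -459; -693; -918; -1215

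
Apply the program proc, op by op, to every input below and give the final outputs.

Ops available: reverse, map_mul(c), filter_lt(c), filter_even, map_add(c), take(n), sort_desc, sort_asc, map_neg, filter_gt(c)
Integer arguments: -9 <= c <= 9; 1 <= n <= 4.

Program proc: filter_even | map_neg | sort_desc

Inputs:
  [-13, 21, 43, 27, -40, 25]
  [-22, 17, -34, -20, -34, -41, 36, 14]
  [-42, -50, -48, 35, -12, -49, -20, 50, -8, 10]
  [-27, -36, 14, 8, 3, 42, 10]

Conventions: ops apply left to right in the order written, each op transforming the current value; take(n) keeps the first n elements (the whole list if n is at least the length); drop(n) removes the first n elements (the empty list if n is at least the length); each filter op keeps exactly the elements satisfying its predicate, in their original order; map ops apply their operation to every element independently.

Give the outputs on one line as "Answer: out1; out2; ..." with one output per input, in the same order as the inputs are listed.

Execution, op by op:
  [-13, 21, 43, 27, -40, 25] -> [-40] -> [40] -> [40]
  [-22, 17, -34, -20, -34, -41, 36, 14] -> [-22, -34, -20, -34, 36, 14] -> [22, 34, 20, 34, -36, -14] -> [34, 34, 22, 20, -14, -36]
  [-42, -50, -48, 35, -12, -49, -20, 50, -8, 10] -> [-42, -50, -48, -12, -20, 50, -8, 10] -> [42, 50, 48, 12, 20, -50, 8, -10] -> [50, 48, 42, 20, 12, 8, -10, -50]
  [-27, -36, 14, 8, 3, 42, 10] -> [-36, 14, 8, 42, 10] -> [36, -14, -8, -42, -10] -> [36, -8, -10, -14, -42]

[40]; [34, 34, 22, 20, -14, -36]; [50, 48, 42, 20, 12, 8, -10, -50]; [36, -8, -10, -14, -42]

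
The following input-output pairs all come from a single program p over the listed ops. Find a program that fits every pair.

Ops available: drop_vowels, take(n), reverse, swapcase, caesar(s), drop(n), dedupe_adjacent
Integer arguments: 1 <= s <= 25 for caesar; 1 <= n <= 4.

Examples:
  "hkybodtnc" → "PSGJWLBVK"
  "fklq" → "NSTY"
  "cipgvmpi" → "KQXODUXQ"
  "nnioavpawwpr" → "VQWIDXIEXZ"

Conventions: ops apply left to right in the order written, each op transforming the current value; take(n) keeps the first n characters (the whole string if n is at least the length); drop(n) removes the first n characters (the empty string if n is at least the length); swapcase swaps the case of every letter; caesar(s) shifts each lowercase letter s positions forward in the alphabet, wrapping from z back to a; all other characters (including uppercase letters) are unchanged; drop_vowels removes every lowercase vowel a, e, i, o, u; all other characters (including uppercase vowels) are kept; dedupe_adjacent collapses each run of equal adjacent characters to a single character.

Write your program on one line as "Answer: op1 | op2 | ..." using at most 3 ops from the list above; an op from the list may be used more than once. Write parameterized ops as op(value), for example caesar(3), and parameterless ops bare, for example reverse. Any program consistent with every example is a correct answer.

caesar(8) | dedupe_adjacent | swapcase

Check, running the answer program on each example:
  "hkybodtnc" -> "psgjwlbvk" -> "psgjwlbvk" -> "PSGJWLBVK"
  "fklq" -> "nsty" -> "nsty" -> "NSTY"
  "cipgvmpi" -> "kqxoduxq" -> "kqxoduxq" -> "KQXODUXQ"
  "nnioavpawwpr" -> "vvqwidxieexz" -> "vqwidxiexz" -> "VQWIDXIEXZ"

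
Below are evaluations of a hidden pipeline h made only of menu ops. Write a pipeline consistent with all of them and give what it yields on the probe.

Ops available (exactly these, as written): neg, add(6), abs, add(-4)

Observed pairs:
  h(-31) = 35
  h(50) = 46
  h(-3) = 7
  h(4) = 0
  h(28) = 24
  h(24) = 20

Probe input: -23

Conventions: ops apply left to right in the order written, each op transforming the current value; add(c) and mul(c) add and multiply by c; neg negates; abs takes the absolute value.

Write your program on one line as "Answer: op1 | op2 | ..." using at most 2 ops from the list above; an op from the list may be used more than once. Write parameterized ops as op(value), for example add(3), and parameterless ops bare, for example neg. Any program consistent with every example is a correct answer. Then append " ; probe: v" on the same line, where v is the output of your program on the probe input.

add(-4) | abs ; probe: 27

Check, running the answer program on each example:
  -31 -> -35 -> 35
  50 -> 46 -> 46
  -3 -> -7 -> 7
  4 -> 0 -> 0
  28 -> 24 -> 24
  24 -> 20 -> 20
  probe: -23 -> -27 -> 27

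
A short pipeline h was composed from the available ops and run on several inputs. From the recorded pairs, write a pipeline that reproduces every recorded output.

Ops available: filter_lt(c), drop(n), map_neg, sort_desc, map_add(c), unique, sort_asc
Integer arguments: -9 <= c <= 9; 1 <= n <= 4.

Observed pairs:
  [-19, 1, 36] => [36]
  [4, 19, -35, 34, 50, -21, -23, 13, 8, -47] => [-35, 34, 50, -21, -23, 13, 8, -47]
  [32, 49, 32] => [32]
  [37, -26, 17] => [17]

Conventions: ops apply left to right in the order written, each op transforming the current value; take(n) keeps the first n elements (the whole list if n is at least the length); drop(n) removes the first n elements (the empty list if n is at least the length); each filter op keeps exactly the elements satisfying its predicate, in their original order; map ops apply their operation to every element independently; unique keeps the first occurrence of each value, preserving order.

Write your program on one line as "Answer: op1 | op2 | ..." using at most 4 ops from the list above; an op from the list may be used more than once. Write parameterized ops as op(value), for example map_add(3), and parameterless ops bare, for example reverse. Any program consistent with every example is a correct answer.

map_neg | drop(2) | map_neg

Check, running the answer program on each example:
  [-19, 1, 36] -> [19, -1, -36] -> [-36] -> [36]
  [4, 19, -35, 34, 50, -21, -23, 13, 8, -47] -> [-4, -19, 35, -34, -50, 21, 23, -13, -8, 47] -> [35, -34, -50, 21, 23, -13, -8, 47] -> [-35, 34, 50, -21, -23, 13, 8, -47]
  [32, 49, 32] -> [-32, -49, -32] -> [-32] -> [32]
  [37, -26, 17] -> [-37, 26, -17] -> [-17] -> [17]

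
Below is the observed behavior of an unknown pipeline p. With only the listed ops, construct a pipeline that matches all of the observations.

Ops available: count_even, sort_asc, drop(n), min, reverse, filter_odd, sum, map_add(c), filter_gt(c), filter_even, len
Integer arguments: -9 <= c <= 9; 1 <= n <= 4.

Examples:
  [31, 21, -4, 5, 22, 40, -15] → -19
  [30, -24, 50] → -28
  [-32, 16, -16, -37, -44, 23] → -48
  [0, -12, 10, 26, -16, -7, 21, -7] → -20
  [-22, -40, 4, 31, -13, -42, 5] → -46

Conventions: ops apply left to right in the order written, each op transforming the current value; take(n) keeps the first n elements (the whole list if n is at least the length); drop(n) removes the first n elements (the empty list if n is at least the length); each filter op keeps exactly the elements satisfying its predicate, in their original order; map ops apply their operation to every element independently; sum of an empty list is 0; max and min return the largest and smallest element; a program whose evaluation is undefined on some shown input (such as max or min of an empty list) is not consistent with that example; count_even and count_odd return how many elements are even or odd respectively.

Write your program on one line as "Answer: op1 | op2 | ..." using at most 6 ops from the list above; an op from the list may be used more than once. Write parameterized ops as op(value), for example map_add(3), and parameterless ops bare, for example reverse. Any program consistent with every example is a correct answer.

map_add(3) | map_add(8) | sort_asc | map_add(-6) | map_add(-9) | min

Check, running the answer program on each example:
  [31, 21, -4, 5, 22, 40, -15] -> [34, 24, -1, 8, 25, 43, -12] -> [42, 32, 7, 16, 33, 51, -4] -> [-4, 7, 16, 32, 33, 42, 51] -> [-10, 1, 10, 26, 27, 36, 45] -> [-19, -8, 1, 17, 18, 27, 36] -> -19
  [30, -24, 50] -> [33, -21, 53] -> [41, -13, 61] -> [-13, 41, 61] -> [-19, 35, 55] -> [-28, 26, 46] -> -28
  [-32, 16, -16, -37, -44, 23] -> [-29, 19, -13, -34, -41, 26] -> [-21, 27, -5, -26, -33, 34] -> [-33, -26, -21, -5, 27, 34] -> [-39, -32, -27, -11, 21, 28] -> [-48, -41, -36, -20, 12, 19] -> -48
  [0, -12, 10, 26, -16, -7, 21, -7] -> [3, -9, 13, 29, -13, -4, 24, -4] -> [11, -1, 21, 37, -5, 4, 32, 4] -> [-5, -1, 4, 4, 11, 21, 32, 37] -> [-11, -7, -2, -2, 5, 15, 26, 31] -> [-20, -16, -11, -11, -4, 6, 17, 22] -> -20
  [-22, -40, 4, 31, -13, -42, 5] -> [-19, -37, 7, 34, -10, -39, 8] -> [-11, -29, 15, 42, -2, -31, 16] -> [-31, -29, -11, -2, 15, 16, 42] -> [-37, -35, -17, -8, 9, 10, 36] -> [-46, -44, -26, -17, 0, 1, 27] -> -46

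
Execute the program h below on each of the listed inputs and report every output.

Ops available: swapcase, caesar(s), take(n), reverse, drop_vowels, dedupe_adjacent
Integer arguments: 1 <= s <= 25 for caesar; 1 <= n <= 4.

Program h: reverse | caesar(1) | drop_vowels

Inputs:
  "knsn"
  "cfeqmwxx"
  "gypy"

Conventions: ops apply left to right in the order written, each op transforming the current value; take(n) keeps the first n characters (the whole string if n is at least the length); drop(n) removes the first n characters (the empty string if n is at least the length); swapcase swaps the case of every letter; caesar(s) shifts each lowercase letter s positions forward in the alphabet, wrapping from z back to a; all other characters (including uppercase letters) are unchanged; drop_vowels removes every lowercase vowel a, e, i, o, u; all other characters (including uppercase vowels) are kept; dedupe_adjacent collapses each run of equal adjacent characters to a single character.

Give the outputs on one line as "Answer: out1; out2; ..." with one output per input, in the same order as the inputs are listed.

"tl"; "yyxnrfgd"; "zqzh"

Execution, op by op:
  "knsn" -> "nsnk" -> "otol" -> "tl"
  "cfeqmwxx" -> "xxwmqefc" -> "yyxnrfgd" -> "yyxnrfgd"
  "gypy" -> "ypyg" -> "zqzh" -> "zqzh"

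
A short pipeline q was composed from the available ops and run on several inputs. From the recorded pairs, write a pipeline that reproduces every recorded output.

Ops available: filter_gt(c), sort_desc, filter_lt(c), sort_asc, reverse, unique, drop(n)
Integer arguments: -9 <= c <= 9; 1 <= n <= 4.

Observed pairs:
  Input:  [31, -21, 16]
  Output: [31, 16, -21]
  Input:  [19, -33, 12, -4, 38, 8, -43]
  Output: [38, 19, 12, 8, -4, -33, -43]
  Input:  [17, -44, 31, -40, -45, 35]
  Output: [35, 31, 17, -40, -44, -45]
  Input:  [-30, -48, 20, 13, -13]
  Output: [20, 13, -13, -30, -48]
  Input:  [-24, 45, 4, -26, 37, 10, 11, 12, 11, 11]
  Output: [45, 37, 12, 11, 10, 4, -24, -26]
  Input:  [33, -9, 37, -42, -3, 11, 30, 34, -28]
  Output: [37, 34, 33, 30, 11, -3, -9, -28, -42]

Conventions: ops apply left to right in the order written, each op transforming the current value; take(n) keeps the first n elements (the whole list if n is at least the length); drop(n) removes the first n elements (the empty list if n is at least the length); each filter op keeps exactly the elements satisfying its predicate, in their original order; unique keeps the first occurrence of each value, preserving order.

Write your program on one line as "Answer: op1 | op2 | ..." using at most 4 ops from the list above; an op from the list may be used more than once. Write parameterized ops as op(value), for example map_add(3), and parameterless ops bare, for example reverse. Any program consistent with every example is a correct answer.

unique | sort_asc | sort_desc

Check, running the answer program on each example:
  [31, -21, 16] -> [31, -21, 16] -> [-21, 16, 31] -> [31, 16, -21]
  [19, -33, 12, -4, 38, 8, -43] -> [19, -33, 12, -4, 38, 8, -43] -> [-43, -33, -4, 8, 12, 19, 38] -> [38, 19, 12, 8, -4, -33, -43]
  [17, -44, 31, -40, -45, 35] -> [17, -44, 31, -40, -45, 35] -> [-45, -44, -40, 17, 31, 35] -> [35, 31, 17, -40, -44, -45]
  [-30, -48, 20, 13, -13] -> [-30, -48, 20, 13, -13] -> [-48, -30, -13, 13, 20] -> [20, 13, -13, -30, -48]
  [-24, 45, 4, -26, 37, 10, 11, 12, 11, 11] -> [-24, 45, 4, -26, 37, 10, 11, 12] -> [-26, -24, 4, 10, 11, 12, 37, 45] -> [45, 37, 12, 11, 10, 4, -24, -26]
  [33, -9, 37, -42, -3, 11, 30, 34, -28] -> [33, -9, 37, -42, -3, 11, 30, 34, -28] -> [-42, -28, -9, -3, 11, 30, 33, 34, 37] -> [37, 34, 33, 30, 11, -3, -9, -28, -42]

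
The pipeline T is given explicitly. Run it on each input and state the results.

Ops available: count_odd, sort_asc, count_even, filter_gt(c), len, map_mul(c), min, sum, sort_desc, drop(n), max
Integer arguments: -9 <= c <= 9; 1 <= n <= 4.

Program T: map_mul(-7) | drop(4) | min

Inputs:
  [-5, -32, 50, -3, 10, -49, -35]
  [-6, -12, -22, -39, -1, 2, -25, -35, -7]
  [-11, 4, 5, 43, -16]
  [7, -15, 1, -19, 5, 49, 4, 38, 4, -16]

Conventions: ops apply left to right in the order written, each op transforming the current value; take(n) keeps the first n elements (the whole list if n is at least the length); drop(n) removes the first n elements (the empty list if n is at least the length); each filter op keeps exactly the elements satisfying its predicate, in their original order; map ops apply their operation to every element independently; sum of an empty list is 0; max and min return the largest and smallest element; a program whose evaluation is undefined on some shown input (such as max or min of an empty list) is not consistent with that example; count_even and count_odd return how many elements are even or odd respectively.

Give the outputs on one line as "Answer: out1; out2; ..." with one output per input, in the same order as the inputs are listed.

Execution, op by op:
  [-5, -32, 50, -3, 10, -49, -35] -> [35, 224, -350, 21, -70, 343, 245] -> [-70, 343, 245] -> -70
  [-6, -12, -22, -39, -1, 2, -25, -35, -7] -> [42, 84, 154, 273, 7, -14, 175, 245, 49] -> [7, -14, 175, 245, 49] -> -14
  [-11, 4, 5, 43, -16] -> [77, -28, -35, -301, 112] -> [112] -> 112
  [7, -15, 1, -19, 5, 49, 4, 38, 4, -16] -> [-49, 105, -7, 133, -35, -343, -28, -266, -28, 112] -> [-35, -343, -28, -266, -28, 112] -> -343

-70; -14; 112; -343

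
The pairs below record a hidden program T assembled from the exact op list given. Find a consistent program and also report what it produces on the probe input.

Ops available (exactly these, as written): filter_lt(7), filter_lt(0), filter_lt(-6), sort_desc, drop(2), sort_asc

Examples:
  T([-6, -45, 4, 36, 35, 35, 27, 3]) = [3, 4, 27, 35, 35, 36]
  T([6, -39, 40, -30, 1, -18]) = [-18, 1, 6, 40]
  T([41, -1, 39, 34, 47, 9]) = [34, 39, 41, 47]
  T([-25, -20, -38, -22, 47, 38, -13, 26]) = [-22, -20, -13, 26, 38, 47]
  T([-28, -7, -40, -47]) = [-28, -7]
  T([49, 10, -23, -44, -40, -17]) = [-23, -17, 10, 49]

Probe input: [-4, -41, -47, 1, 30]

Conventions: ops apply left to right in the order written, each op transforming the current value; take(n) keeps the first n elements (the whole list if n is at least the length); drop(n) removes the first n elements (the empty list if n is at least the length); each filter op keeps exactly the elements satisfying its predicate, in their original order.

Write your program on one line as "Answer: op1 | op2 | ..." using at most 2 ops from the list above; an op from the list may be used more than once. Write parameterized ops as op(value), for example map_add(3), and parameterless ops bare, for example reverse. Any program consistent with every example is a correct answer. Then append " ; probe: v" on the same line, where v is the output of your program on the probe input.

sort_asc | drop(2) ; probe: [-4, 1, 30]

Check, running the answer program on each example:
  [-6, -45, 4, 36, 35, 35, 27, 3] -> [-45, -6, 3, 4, 27, 35, 35, 36] -> [3, 4, 27, 35, 35, 36]
  [6, -39, 40, -30, 1, -18] -> [-39, -30, -18, 1, 6, 40] -> [-18, 1, 6, 40]
  [41, -1, 39, 34, 47, 9] -> [-1, 9, 34, 39, 41, 47] -> [34, 39, 41, 47]
  [-25, -20, -38, -22, 47, 38, -13, 26] -> [-38, -25, -22, -20, -13, 26, 38, 47] -> [-22, -20, -13, 26, 38, 47]
  [-28, -7, -40, -47] -> [-47, -40, -28, -7] -> [-28, -7]
  [49, 10, -23, -44, -40, -17] -> [-44, -40, -23, -17, 10, 49] -> [-23, -17, 10, 49]
  probe: [-4, -41, -47, 1, 30] -> [-47, -41, -4, 1, 30] -> [-4, 1, 30]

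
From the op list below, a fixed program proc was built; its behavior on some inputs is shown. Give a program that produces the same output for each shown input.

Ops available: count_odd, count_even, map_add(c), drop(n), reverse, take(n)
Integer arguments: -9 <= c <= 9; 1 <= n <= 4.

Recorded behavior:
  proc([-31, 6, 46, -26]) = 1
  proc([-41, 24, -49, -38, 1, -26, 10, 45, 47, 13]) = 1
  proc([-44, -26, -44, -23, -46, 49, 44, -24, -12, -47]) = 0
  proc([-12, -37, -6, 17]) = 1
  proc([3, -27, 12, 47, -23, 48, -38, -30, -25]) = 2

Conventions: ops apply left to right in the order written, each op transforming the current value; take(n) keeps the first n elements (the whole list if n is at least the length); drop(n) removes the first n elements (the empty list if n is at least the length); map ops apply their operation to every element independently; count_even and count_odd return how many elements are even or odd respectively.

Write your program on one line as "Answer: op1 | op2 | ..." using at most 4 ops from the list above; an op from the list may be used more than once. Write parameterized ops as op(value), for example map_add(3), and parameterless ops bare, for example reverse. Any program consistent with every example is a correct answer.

take(3) | take(2) | count_odd

Check, running the answer program on each example:
  [-31, 6, 46, -26] -> [-31, 6, 46] -> [-31, 6] -> 1
  [-41, 24, -49, -38, 1, -26, 10, 45, 47, 13] -> [-41, 24, -49] -> [-41, 24] -> 1
  [-44, -26, -44, -23, -46, 49, 44, -24, -12, -47] -> [-44, -26, -44] -> [-44, -26] -> 0
  [-12, -37, -6, 17] -> [-12, -37, -6] -> [-12, -37] -> 1
  [3, -27, 12, 47, -23, 48, -38, -30, -25] -> [3, -27, 12] -> [3, -27] -> 2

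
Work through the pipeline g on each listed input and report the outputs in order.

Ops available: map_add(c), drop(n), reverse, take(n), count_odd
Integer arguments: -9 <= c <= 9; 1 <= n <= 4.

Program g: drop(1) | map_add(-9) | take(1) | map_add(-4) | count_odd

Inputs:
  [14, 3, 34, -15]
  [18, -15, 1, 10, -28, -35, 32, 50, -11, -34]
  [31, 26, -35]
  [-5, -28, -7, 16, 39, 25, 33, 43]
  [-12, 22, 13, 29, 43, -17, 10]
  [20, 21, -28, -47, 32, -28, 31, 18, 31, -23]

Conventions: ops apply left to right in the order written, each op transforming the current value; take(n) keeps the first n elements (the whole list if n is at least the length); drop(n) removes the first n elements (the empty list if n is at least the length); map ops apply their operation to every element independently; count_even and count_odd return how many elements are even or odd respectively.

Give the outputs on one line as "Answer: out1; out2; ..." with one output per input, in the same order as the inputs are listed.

Execution, op by op:
  [14, 3, 34, -15] -> [3, 34, -15] -> [-6, 25, -24] -> [-6] -> [-10] -> 0
  [18, -15, 1, 10, -28, -35, 32, 50, -11, -34] -> [-15, 1, 10, -28, -35, 32, 50, -11, -34] -> [-24, -8, 1, -37, -44, 23, 41, -20, -43] -> [-24] -> [-28] -> 0
  [31, 26, -35] -> [26, -35] -> [17, -44] -> [17] -> [13] -> 1
  [-5, -28, -7, 16, 39, 25, 33, 43] -> [-28, -7, 16, 39, 25, 33, 43] -> [-37, -16, 7, 30, 16, 24, 34] -> [-37] -> [-41] -> 1
  [-12, 22, 13, 29, 43, -17, 10] -> [22, 13, 29, 43, -17, 10] -> [13, 4, 20, 34, -26, 1] -> [13] -> [9] -> 1
  [20, 21, -28, -47, 32, -28, 31, 18, 31, -23] -> [21, -28, -47, 32, -28, 31, 18, 31, -23] -> [12, -37, -56, 23, -37, 22, 9, 22, -32] -> [12] -> [8] -> 0

0; 0; 1; 1; 1; 0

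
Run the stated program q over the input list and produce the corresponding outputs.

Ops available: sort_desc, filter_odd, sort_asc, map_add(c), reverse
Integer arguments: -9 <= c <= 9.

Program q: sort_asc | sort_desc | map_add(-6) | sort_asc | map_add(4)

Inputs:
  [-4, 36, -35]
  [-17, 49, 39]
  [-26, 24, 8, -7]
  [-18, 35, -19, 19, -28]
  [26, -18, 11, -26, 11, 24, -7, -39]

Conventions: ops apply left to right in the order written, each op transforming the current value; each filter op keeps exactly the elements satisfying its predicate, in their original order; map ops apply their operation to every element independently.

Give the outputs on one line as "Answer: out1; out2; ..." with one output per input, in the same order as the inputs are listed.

Execution, op by op:
  [-4, 36, -35] -> [-35, -4, 36] -> [36, -4, -35] -> [30, -10, -41] -> [-41, -10, 30] -> [-37, -6, 34]
  [-17, 49, 39] -> [-17, 39, 49] -> [49, 39, -17] -> [43, 33, -23] -> [-23, 33, 43] -> [-19, 37, 47]
  [-26, 24, 8, -7] -> [-26, -7, 8, 24] -> [24, 8, -7, -26] -> [18, 2, -13, -32] -> [-32, -13, 2, 18] -> [-28, -9, 6, 22]
  [-18, 35, -19, 19, -28] -> [-28, -19, -18, 19, 35] -> [35, 19, -18, -19, -28] -> [29, 13, -24, -25, -34] -> [-34, -25, -24, 13, 29] -> [-30, -21, -20, 17, 33]
  [26, -18, 11, -26, 11, 24, -7, -39] -> [-39, -26, -18, -7, 11, 11, 24, 26] -> [26, 24, 11, 11, -7, -18, -26, -39] -> [20, 18, 5, 5, -13, -24, -32, -45] -> [-45, -32, -24, -13, 5, 5, 18, 20] -> [-41, -28, -20, -9, 9, 9, 22, 24]

[-37, -6, 34]; [-19, 37, 47]; [-28, -9, 6, 22]; [-30, -21, -20, 17, 33]; [-41, -28, -20, -9, 9, 9, 22, 24]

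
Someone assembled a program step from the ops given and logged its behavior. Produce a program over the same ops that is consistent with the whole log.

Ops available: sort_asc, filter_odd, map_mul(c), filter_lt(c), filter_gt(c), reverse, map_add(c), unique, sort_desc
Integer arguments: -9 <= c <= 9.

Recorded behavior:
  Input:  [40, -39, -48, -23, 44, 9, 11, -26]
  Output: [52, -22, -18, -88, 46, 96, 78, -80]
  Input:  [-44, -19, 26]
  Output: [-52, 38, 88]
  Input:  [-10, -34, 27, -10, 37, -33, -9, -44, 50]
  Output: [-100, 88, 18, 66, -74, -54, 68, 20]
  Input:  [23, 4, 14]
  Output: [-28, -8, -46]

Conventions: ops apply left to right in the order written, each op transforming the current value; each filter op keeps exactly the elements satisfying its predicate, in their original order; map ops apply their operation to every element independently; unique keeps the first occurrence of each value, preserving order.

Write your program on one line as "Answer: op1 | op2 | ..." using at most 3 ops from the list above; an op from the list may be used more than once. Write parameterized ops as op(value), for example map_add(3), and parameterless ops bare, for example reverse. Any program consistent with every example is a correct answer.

unique | map_mul(-2) | reverse

Check, running the answer program on each example:
  [40, -39, -48, -23, 44, 9, 11, -26] -> [40, -39, -48, -23, 44, 9, 11, -26] -> [-80, 78, 96, 46, -88, -18, -22, 52] -> [52, -22, -18, -88, 46, 96, 78, -80]
  [-44, -19, 26] -> [-44, -19, 26] -> [88, 38, -52] -> [-52, 38, 88]
  [-10, -34, 27, -10, 37, -33, -9, -44, 50] -> [-10, -34, 27, 37, -33, -9, -44, 50] -> [20, 68, -54, -74, 66, 18, 88, -100] -> [-100, 88, 18, 66, -74, -54, 68, 20]
  [23, 4, 14] -> [23, 4, 14] -> [-46, -8, -28] -> [-28, -8, -46]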